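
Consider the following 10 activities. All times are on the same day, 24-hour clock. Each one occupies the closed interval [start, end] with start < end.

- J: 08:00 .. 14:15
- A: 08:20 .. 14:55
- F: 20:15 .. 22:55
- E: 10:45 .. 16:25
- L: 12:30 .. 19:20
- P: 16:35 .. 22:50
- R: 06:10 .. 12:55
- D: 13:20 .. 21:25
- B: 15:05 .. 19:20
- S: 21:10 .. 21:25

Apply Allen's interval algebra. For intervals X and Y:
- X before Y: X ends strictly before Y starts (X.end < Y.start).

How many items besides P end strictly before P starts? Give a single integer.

4

Target P = [16:35, 22:50].
A [08:20, 14:55] → before → counts.
B [15:05, 19:20] → overlaps → no.
D [13:20, 21:25] → overlaps → no.
E [10:45, 16:25] → before → counts.
F [20:15, 22:55] → overlapped-by → no.
J [08:00, 14:15] → before → counts.
L [12:30, 19:20] → overlaps → no.
R [06:10, 12:55] → before → counts.
S [21:10, 21:25] → during → no.
Total: 4.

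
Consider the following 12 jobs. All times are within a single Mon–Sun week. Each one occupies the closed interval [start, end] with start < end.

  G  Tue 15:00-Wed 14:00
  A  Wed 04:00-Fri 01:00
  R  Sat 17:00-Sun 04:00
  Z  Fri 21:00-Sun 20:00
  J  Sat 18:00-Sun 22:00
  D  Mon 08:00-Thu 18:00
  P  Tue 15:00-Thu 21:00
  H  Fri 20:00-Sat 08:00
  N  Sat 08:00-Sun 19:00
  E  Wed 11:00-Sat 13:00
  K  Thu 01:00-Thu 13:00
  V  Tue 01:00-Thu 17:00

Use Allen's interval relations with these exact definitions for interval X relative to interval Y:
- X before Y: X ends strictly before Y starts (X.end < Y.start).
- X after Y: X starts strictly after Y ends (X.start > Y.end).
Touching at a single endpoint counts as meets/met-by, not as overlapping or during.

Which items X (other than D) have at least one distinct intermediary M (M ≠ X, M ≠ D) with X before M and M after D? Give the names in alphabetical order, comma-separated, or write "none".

A, E, G, H, K, P, V

Target D = [Mon 08:00, Thu 18:00].
Intermediaries M with M after D: H, J, N, R, Z.
Via H — items with X before H: A, G, K, P, V.
Via J — items with X before J: A, E, G, H, K, P, V.
Via N — items with X before N: A, G, K, P, V.
Via R — items with X before R: A, E, G, H, K, P, V.
Via Z — items with X before Z: A, G, K, P, V.
Union: A, E, G, H, K, P, V.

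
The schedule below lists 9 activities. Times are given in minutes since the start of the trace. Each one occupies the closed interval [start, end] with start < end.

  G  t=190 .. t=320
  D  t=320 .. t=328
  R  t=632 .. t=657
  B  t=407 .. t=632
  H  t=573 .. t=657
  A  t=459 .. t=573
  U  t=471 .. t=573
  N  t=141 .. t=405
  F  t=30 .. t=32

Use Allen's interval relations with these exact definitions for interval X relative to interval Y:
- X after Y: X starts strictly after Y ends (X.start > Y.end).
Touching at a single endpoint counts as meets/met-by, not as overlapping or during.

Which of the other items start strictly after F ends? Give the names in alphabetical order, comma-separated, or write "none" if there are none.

Target F = [t=30, t=32].
A [t=459, t=573] → after → yes.
B [t=407, t=632] → after → yes.
D [t=320, t=328] → after → yes.
G [t=190, t=320] → after → yes.
H [t=573, t=657] → after → yes.
N [t=141, t=405] → after → yes.
R [t=632, t=657] → after → yes.
U [t=471, t=573] → after → yes.
Result: A, B, D, G, H, N, R, U.

A, B, D, G, H, N, R, U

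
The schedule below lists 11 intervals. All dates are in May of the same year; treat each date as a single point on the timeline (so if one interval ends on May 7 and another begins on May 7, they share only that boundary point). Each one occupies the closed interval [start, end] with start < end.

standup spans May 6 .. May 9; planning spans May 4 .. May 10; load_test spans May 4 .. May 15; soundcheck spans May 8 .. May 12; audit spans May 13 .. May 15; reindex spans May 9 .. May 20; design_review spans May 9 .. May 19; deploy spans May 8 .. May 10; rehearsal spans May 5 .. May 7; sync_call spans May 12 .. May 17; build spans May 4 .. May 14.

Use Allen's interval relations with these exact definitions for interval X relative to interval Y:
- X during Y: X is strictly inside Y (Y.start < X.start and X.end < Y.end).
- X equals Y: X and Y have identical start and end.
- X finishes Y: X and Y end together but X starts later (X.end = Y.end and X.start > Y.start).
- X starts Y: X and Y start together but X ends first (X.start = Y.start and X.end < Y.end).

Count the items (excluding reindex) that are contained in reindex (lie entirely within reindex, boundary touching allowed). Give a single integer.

Target reindex = [May 9, May 20].
audit [May 13, May 15] → during → counts.
build [May 4, May 14] → overlaps → no.
deploy [May 8, May 10] → overlaps → no.
design_review [May 9, May 19] → starts → counts.
load_test [May 4, May 15] → overlaps → no.
planning [May 4, May 10] → overlaps → no.
rehearsal [May 5, May 7] → before → no.
soundcheck [May 8, May 12] → overlaps → no.
standup [May 6, May 9] → meets → no.
sync_call [May 12, May 17] → during → counts.
Total: 3.

3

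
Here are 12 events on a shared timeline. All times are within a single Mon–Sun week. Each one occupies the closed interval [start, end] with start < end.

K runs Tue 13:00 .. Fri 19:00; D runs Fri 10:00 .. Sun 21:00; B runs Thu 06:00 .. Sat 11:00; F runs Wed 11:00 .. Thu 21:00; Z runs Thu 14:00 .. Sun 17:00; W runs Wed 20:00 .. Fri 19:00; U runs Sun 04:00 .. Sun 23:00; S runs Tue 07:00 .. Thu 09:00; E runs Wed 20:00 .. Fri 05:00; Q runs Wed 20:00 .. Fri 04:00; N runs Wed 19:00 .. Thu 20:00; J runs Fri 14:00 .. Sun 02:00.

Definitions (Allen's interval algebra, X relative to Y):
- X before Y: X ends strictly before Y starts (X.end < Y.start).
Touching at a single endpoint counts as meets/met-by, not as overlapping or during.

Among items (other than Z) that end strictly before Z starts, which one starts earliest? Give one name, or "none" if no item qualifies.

S

Target Z = [Thu 14:00, Sun 17:00].
B [Thu 06:00, Sat 11:00] → overlaps → excluded.
D [Fri 10:00, Sun 21:00] → overlapped-by → excluded.
E [Wed 20:00, Fri 05:00] → overlaps → excluded.
F [Wed 11:00, Thu 21:00] → overlaps → excluded.
J [Fri 14:00, Sun 02:00] → during → excluded.
K [Tue 13:00, Fri 19:00] → overlaps → excluded.
N [Wed 19:00, Thu 20:00] → overlaps → excluded.
Q [Wed 20:00, Fri 04:00] → overlaps → excluded.
S [Tue 07:00, Thu 09:00] → before → candidate.
U [Sun 04:00, Sun 23:00] → overlapped-by → excluded.
W [Wed 20:00, Fri 19:00] → overlaps → excluded.
Among candidates, earliest start is Tue 07:00 → S.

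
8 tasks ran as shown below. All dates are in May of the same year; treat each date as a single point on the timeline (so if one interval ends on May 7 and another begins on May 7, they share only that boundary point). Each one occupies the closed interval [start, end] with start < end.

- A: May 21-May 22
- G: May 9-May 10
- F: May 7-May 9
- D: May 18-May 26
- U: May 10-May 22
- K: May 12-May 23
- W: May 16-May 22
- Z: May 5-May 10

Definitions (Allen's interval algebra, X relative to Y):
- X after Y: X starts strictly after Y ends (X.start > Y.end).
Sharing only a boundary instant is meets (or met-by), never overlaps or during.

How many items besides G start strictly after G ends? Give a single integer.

4

Target G = [May 9, May 10].
A [May 21, May 22] → after → counts.
D [May 18, May 26] → after → counts.
F [May 7, May 9] → meets → no.
K [May 12, May 23] → after → counts.
U [May 10, May 22] → met-by → no.
W [May 16, May 22] → after → counts.
Z [May 5, May 10] → finished-by → no.
Total: 4.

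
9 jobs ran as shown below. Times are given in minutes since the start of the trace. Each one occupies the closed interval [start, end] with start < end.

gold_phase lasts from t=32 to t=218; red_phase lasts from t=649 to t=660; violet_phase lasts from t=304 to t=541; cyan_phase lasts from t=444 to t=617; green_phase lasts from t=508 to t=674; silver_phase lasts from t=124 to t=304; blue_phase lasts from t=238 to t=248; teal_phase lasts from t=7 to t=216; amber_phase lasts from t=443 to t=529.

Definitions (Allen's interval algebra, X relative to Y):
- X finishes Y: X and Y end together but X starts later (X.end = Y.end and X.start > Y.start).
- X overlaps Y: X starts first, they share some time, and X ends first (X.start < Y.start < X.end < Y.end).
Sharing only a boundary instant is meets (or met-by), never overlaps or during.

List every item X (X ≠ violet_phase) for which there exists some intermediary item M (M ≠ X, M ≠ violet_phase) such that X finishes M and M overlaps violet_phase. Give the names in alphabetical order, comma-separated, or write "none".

none

Target violet_phase = [t=304, t=541].
Intermediaries M with M overlaps violet_phase: none.
Union: none.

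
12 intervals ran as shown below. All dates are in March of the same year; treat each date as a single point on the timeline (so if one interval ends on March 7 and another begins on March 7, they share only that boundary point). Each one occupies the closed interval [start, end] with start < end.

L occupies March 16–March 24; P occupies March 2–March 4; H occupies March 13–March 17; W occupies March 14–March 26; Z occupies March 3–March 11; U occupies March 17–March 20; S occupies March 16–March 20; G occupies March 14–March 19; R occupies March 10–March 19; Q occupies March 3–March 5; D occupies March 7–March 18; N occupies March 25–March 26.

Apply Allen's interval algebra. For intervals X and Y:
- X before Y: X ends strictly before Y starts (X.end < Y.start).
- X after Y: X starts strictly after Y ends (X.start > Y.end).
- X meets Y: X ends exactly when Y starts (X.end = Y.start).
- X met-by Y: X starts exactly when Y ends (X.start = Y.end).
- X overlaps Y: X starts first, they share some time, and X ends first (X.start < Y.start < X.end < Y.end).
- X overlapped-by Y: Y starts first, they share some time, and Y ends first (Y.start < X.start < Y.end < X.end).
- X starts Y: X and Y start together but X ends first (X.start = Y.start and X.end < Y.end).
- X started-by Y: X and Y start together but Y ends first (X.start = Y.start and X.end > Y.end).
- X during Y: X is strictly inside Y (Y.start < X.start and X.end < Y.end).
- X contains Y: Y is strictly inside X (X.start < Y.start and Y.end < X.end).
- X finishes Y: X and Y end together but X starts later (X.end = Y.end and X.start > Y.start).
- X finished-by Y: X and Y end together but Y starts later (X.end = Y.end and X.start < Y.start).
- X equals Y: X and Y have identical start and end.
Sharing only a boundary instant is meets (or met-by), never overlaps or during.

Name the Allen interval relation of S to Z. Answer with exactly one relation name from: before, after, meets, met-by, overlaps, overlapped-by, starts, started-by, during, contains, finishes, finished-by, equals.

after

S = [March 16, March 20]; Z = [March 3, March 11].
Compare endpoints: S.start > Z.start, S.start > Z.end, S.end > Z.start, S.end > Z.end.
That pattern is 'after'.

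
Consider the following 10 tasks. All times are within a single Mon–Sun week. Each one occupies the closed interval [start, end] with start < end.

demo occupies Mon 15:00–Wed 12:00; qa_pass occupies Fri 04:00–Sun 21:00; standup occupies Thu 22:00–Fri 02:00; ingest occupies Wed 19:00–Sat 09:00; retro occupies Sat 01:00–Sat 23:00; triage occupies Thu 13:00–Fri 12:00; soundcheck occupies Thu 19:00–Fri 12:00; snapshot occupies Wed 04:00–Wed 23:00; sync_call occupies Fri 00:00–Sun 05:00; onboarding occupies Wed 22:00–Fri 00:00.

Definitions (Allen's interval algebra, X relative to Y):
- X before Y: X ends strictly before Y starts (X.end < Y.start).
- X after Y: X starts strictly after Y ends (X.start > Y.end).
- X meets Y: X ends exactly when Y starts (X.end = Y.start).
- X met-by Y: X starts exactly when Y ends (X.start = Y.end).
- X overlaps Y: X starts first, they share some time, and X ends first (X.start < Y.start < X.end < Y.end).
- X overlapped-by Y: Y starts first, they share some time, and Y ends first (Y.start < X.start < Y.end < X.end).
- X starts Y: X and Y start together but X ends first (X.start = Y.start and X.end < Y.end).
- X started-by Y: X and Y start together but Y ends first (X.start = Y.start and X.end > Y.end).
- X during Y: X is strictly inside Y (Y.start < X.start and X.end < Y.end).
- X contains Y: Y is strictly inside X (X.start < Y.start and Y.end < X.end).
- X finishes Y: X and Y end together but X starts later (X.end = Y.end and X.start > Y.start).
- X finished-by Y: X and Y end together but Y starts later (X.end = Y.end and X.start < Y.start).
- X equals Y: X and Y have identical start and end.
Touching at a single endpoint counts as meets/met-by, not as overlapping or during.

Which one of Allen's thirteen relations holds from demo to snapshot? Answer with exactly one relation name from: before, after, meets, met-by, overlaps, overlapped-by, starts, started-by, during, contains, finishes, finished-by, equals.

overlaps

demo = [Mon 15:00, Wed 12:00]; snapshot = [Wed 04:00, Wed 23:00].
Compare endpoints: demo.start < snapshot.start, demo.start < snapshot.end, demo.end > snapshot.start, demo.end < snapshot.end.
That pattern is 'overlaps'.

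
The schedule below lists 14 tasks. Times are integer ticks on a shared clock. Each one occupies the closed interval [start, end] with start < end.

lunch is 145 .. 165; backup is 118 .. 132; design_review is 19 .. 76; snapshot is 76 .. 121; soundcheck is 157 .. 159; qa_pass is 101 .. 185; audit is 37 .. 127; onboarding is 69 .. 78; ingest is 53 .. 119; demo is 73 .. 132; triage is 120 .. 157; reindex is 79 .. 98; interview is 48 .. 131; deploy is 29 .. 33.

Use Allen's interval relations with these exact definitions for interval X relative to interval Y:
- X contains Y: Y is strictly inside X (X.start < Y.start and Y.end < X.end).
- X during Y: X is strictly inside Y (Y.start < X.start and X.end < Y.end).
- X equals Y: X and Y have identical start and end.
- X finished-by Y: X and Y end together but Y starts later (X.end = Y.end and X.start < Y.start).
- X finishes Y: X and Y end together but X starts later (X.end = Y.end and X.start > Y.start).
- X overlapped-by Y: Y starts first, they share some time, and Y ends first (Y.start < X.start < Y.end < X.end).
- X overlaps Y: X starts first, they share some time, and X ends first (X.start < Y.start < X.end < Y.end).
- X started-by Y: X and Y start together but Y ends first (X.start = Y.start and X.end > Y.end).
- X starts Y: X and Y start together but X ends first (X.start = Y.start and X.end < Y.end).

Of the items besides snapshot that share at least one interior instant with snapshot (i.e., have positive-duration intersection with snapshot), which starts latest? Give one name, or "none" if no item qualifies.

Target snapshot = [76, 121].
audit [37, 127] → contains → candidate.
backup [118, 132] → overlapped-by → candidate.
demo [73, 132] → contains → candidate.
deploy [29, 33] → before → excluded.
design_review [19, 76] → meets → excluded.
ingest [53, 119] → overlaps → candidate.
interview [48, 131] → contains → candidate.
lunch [145, 165] → after → excluded.
onboarding [69, 78] → overlaps → candidate.
qa_pass [101, 185] → overlapped-by → candidate.
reindex [79, 98] → during → candidate.
soundcheck [157, 159] → after → excluded.
triage [120, 157] → overlapped-by → candidate.
Among candidates, latest start is 120 → triage.

triage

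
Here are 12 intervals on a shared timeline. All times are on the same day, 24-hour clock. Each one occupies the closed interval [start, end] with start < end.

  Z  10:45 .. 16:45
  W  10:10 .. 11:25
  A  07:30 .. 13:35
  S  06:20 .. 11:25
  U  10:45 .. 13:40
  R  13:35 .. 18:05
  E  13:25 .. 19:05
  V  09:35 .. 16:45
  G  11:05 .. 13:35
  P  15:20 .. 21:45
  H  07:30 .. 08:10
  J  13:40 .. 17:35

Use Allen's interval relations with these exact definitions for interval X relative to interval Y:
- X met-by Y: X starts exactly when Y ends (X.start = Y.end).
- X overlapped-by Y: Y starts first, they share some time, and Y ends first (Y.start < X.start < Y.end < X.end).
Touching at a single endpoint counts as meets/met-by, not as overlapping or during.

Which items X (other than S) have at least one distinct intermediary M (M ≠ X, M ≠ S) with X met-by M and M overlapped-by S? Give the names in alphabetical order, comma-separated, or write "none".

Target S = [06:20, 11:25].
Intermediaries M with M overlapped-by S: A, G, U, V, Z.
Via A — items with X met-by A: R.
Via G — items with X met-by G: R.
Via U — items with X met-by U: J.
Via V — items with X met-by V: none.
Via Z — items with X met-by Z: none.
Union: J, R.

J, R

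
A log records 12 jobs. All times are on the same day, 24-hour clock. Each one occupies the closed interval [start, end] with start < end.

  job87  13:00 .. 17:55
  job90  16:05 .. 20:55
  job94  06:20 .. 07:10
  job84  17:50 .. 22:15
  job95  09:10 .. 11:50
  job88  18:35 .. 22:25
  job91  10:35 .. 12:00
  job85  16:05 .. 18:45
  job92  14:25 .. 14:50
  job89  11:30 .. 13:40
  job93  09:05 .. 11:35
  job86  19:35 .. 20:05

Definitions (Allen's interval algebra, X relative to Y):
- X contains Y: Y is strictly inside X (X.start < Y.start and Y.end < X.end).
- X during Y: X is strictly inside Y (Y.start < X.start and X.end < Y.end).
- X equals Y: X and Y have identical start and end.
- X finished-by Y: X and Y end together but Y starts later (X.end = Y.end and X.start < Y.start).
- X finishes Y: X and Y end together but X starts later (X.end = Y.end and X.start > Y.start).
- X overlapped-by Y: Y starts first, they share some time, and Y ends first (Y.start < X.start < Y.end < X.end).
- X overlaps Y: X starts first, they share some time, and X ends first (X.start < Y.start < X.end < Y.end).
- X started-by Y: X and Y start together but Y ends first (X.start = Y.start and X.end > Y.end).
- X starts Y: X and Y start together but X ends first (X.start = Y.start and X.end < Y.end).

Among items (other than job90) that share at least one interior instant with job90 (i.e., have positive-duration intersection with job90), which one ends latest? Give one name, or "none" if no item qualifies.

Target job90 = [16:05, 20:55].
job84 [17:50, 22:15] → overlapped-by → candidate.
job85 [16:05, 18:45] → starts → candidate.
job86 [19:35, 20:05] → during → candidate.
job87 [13:00, 17:55] → overlaps → candidate.
job88 [18:35, 22:25] → overlapped-by → candidate.
job89 [11:30, 13:40] → before → excluded.
job91 [10:35, 12:00] → before → excluded.
job92 [14:25, 14:50] → before → excluded.
job93 [09:05, 11:35] → before → excluded.
job94 [06:20, 07:10] → before → excluded.
job95 [09:10, 11:50] → before → excluded.
Among candidates, latest end is 22:25 → job88.

job88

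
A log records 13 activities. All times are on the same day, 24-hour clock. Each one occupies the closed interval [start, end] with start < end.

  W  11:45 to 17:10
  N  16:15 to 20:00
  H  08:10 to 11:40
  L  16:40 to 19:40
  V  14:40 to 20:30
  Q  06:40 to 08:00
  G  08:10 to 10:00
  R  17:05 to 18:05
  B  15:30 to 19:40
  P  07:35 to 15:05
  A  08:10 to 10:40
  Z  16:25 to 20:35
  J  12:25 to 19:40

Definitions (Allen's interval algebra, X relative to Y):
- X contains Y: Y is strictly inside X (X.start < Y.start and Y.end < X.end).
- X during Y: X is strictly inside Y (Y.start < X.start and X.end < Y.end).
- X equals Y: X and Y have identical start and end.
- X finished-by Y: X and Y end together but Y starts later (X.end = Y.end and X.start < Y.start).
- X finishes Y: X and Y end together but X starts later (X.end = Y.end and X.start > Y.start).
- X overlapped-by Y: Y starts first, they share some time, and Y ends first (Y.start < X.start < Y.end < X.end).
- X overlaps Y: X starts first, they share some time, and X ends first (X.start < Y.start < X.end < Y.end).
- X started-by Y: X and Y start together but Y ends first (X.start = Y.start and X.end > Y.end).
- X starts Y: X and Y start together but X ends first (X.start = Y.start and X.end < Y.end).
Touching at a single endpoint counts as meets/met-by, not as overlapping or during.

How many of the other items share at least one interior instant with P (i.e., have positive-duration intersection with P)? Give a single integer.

Target P = [07:35, 15:05].
A [08:10, 10:40] → during → counts.
B [15:30, 19:40] → after → no.
G [08:10, 10:00] → during → counts.
H [08:10, 11:40] → during → counts.
J [12:25, 19:40] → overlapped-by → counts.
L [16:40, 19:40] → after → no.
N [16:15, 20:00] → after → no.
Q [06:40, 08:00] → overlaps → counts.
R [17:05, 18:05] → after → no.
V [14:40, 20:30] → overlapped-by → counts.
W [11:45, 17:10] → overlapped-by → counts.
Z [16:25, 20:35] → after → no.
Total: 7.

7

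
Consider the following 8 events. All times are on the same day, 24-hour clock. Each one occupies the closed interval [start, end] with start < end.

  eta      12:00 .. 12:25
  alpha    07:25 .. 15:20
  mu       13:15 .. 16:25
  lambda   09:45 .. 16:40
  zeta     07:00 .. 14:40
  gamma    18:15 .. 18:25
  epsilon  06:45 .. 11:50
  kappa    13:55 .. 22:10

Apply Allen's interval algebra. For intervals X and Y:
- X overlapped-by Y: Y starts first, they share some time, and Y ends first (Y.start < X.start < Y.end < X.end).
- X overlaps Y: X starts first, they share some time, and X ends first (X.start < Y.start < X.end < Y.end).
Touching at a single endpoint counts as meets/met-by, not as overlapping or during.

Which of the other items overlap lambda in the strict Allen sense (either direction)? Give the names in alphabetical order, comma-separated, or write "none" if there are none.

Target lambda = [09:45, 16:40].
alpha [07:25, 15:20] → overlaps → yes.
epsilon [06:45, 11:50] → overlaps → yes.
eta [12:00, 12:25] → during → no.
gamma [18:15, 18:25] → after → no.
kappa [13:55, 22:10] → overlapped-by → yes.
mu [13:15, 16:25] → during → no.
zeta [07:00, 14:40] → overlaps → yes.
Result: alpha, epsilon, kappa, zeta.

alpha, epsilon, kappa, zeta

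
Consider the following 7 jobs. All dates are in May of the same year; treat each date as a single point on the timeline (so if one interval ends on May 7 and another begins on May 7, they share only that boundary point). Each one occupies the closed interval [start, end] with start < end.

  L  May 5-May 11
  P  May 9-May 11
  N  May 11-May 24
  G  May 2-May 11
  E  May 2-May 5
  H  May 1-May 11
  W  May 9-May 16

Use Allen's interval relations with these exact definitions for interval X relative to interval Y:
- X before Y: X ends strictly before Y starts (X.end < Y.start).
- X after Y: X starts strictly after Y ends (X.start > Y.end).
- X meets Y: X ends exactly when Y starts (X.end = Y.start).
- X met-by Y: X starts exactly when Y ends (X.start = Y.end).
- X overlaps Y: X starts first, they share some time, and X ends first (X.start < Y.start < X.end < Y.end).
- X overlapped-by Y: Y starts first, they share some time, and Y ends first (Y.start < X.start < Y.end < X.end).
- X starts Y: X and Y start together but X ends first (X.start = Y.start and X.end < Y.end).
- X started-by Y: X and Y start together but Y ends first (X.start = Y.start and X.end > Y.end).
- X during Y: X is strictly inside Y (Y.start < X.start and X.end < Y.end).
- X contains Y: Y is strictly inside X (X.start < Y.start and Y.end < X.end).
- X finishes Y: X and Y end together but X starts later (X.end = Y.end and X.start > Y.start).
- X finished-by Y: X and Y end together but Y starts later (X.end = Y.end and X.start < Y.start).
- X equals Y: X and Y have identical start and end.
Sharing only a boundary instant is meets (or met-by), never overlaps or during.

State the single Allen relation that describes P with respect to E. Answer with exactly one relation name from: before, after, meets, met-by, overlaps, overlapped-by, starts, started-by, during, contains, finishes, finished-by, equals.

after

P = [May 9, May 11]; E = [May 2, May 5].
Compare endpoints: P.start > E.start, P.start > E.end, P.end > E.start, P.end > E.end.
That pattern is 'after'.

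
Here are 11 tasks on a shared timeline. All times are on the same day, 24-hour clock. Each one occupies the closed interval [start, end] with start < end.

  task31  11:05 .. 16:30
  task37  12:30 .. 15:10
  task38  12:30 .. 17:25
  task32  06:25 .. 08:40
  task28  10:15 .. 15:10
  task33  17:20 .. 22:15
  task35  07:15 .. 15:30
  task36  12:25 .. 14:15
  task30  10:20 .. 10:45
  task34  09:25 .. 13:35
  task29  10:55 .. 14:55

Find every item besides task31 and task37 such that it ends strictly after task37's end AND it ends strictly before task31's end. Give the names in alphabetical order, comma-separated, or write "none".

task35

Conditions: its end is strictly after task37's end (X.end > 15:10) AND its end is strictly before task31's end (X.end < 16:30).
task28: end 15:10 > 15:10? ✗; end 15:10 < 16:30? ✓ → no.
task29: end 14:55 > 15:10? ✗; end 14:55 < 16:30? ✓ → no.
task30: end 10:45 > 15:10? ✗; end 10:45 < 16:30? ✓ → no.
task32: end 08:40 > 15:10? ✗; end 08:40 < 16:30? ✓ → no.
task33: end 22:15 > 15:10? ✓; end 22:15 < 16:30? ✗ → no.
task34: end 13:35 > 15:10? ✗; end 13:35 < 16:30? ✓ → no.
task35: end 15:30 > 15:10? ✓; end 15:30 < 16:30? ✓ → yes.
task36: end 14:15 > 15:10? ✗; end 14:15 < 16:30? ✓ → no.
task38: end 17:25 > 15:10? ✓; end 17:25 < 16:30? ✗ → no.
Result: task35.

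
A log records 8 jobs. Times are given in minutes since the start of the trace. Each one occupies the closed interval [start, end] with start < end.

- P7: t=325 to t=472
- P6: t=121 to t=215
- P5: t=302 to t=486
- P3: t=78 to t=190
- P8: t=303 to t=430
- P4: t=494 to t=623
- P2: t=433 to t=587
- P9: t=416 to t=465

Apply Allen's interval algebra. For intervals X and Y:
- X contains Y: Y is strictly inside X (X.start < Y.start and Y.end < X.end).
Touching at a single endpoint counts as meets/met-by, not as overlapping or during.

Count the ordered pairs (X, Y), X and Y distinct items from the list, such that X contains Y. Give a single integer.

Checking all 56 ordered pairs for relation 'contains'; matching pairs in alphabetical order:
(P5, P7): P5 contains P7 ✓
(P5, P8): P5 contains P8 ✓
(P5, P9): P5 contains P9 ✓
(P7, P9): P7 contains P9 ✓
Count: 4.

4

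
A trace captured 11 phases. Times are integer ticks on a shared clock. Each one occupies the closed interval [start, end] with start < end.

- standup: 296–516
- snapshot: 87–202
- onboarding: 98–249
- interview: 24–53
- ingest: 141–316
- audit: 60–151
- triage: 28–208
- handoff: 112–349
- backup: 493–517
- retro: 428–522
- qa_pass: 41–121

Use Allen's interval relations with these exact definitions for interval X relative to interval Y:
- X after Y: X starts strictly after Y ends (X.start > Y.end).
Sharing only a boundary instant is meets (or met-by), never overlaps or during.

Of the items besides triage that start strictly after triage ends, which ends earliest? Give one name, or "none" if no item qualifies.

Target triage = [28, 208].
audit [60, 151] → during → excluded.
backup [493, 517] → after → candidate.
handoff [112, 349] → overlapped-by → excluded.
ingest [141, 316] → overlapped-by → excluded.
interview [24, 53] → overlaps → excluded.
onboarding [98, 249] → overlapped-by → excluded.
qa_pass [41, 121] → during → excluded.
retro [428, 522] → after → candidate.
snapshot [87, 202] → during → excluded.
standup [296, 516] → after → candidate.
Among candidates, earliest end is 516 → standup.

standup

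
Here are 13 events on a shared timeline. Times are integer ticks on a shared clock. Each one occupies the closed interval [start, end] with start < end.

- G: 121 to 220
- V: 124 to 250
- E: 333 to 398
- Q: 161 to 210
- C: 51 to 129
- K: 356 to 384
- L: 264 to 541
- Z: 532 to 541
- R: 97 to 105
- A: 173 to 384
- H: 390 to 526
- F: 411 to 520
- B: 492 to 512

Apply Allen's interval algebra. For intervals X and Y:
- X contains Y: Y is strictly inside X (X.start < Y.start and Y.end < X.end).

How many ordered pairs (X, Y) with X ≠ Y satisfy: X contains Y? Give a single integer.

12

Checking all 156 ordered pairs for relation 'contains'; matching pairs in alphabetical order:
(C, R): C contains R ✓
(E, K): E contains K ✓
(F, B): F contains B ✓
(G, Q): G contains Q ✓
(H, B): H contains B ✓
(H, F): H contains F ✓
(L, B): L contains B ✓
(L, E): L contains E ✓
(L, F): L contains F ✓
(L, H): L contains H ✓
(L, K): L contains K ✓
(V, Q): V contains Q ✓
Count: 12.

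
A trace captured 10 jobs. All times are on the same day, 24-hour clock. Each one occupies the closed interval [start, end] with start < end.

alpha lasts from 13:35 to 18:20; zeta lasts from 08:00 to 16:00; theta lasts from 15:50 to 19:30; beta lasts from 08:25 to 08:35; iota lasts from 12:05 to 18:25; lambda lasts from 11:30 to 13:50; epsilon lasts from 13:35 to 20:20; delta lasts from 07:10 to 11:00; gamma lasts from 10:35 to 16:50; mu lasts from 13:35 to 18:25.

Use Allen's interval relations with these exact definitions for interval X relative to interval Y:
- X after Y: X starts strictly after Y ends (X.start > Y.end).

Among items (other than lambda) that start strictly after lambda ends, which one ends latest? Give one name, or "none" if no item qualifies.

Target lambda = [11:30, 13:50].
alpha [13:35, 18:20] → overlapped-by → excluded.
beta [08:25, 08:35] → before → excluded.
delta [07:10, 11:00] → before → excluded.
epsilon [13:35, 20:20] → overlapped-by → excluded.
gamma [10:35, 16:50] → contains → excluded.
iota [12:05, 18:25] → overlapped-by → excluded.
mu [13:35, 18:25] → overlapped-by → excluded.
theta [15:50, 19:30] → after → candidate.
zeta [08:00, 16:00] → contains → excluded.
Among candidates, latest end is 19:30 → theta.

theta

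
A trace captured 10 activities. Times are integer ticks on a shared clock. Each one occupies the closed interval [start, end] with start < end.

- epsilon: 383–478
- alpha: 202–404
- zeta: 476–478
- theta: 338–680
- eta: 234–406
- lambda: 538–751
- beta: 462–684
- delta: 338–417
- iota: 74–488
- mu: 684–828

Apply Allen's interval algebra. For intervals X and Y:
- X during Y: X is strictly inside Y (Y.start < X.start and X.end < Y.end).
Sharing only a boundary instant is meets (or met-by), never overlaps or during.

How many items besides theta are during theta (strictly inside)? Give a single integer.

Target theta = [338, 680].
alpha [202, 404] → overlaps → no.
beta [462, 684] → overlapped-by → no.
delta [338, 417] → starts → no.
epsilon [383, 478] → during → counts.
eta [234, 406] → overlaps → no.
iota [74, 488] → overlaps → no.
lambda [538, 751] → overlapped-by → no.
mu [684, 828] → after → no.
zeta [476, 478] → during → counts.
Total: 2.

2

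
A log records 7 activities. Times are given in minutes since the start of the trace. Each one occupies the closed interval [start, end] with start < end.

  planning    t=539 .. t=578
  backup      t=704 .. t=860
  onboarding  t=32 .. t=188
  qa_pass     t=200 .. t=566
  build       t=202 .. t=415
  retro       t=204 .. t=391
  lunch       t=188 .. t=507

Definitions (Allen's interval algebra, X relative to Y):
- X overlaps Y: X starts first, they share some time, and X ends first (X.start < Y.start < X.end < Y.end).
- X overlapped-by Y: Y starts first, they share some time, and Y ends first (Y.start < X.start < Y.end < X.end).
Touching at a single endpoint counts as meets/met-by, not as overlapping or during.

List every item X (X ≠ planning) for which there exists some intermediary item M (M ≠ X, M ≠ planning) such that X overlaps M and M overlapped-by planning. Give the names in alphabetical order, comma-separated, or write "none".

none

Target planning = [t=539, t=578].
Intermediaries M with M overlapped-by planning: none.
Union: none.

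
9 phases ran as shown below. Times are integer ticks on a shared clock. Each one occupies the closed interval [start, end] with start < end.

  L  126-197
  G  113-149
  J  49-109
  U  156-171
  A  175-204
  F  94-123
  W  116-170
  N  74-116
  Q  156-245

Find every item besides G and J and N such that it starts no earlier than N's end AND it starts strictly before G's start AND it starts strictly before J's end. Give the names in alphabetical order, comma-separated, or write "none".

none

Conditions: its start is no earlier than N's end (X.start >= 116) AND its start is strictly before G's start (X.start < 113) AND its start is strictly before J's end (X.start < 109).
A: start 175 >= 116? ✓; start 175 < 113? ✗; start 175 < 109? ✗ → no.
F: start 94 >= 116? ✗; start 94 < 113? ✓; start 94 < 109? ✓ → no.
L: start 126 >= 116? ✓; start 126 < 113? ✗; start 126 < 109? ✗ → no.
Q: start 156 >= 116? ✓; start 156 < 113? ✗; start 156 < 109? ✗ → no.
U: start 156 >= 116? ✓; start 156 < 113? ✗; start 156 < 109? ✗ → no.
W: start 116 >= 116? ✓; start 116 < 113? ✗; start 116 < 109? ✗ → no.
Result: none.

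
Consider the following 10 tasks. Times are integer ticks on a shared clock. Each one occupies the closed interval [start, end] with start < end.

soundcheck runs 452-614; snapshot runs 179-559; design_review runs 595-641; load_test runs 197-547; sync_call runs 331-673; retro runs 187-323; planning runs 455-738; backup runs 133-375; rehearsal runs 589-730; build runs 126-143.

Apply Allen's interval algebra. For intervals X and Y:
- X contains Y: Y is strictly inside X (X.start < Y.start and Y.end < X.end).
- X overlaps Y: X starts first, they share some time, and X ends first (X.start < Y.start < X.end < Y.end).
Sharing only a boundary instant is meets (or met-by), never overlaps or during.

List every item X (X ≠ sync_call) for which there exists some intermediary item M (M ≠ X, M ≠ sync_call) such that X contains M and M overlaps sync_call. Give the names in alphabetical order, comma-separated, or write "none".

snapshot

Target sync_call = [331, 673].
Intermediaries M with M overlaps sync_call: backup, load_test, snapshot.
Via backup — items with X contains backup: none.
Via load_test — items with X contains load_test: snapshot.
Via snapshot — items with X contains snapshot: none.
Union: snapshot.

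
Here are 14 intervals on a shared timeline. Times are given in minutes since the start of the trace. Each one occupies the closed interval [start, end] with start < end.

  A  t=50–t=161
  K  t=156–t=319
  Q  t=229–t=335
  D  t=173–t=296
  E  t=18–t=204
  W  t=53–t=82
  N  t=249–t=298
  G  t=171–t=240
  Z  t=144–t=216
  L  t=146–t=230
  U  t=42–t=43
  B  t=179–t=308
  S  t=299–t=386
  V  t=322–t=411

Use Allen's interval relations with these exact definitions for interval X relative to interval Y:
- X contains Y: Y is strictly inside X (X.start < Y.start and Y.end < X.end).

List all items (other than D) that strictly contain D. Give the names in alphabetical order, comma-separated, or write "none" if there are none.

Target D = [t=173, t=296].
A [t=50, t=161] → before → no.
B [t=179, t=308] → overlapped-by → no.
E [t=18, t=204] → overlaps → no.
G [t=171, t=240] → overlaps → no.
K [t=156, t=319] → contains → yes.
L [t=146, t=230] → overlaps → no.
N [t=249, t=298] → overlapped-by → no.
Q [t=229, t=335] → overlapped-by → no.
S [t=299, t=386] → after → no.
U [t=42, t=43] → before → no.
V [t=322, t=411] → after → no.
W [t=53, t=82] → before → no.
Z [t=144, t=216] → overlaps → no.
Result: K.

K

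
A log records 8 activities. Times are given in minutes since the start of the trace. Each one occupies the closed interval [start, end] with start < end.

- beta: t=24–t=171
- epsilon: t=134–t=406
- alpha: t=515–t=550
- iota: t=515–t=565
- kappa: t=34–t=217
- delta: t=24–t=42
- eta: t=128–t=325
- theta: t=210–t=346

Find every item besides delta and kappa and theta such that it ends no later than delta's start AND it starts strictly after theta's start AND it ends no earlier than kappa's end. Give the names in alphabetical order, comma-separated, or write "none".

Conditions: its end is no later than delta's start (X.end <= t=24) AND its start is strictly after theta's start (X.start > t=210) AND its end is no earlier than kappa's end (X.end >= t=217).
alpha: end t=550 <= t=24? ✗; start t=515 > t=210? ✓; end t=550 >= t=217? ✓ → no.
beta: end t=171 <= t=24? ✗; start t=24 > t=210? ✗; end t=171 >= t=217? ✗ → no.
epsilon: end t=406 <= t=24? ✗; start t=134 > t=210? ✗; end t=406 >= t=217? ✓ → no.
eta: end t=325 <= t=24? ✗; start t=128 > t=210? ✗; end t=325 >= t=217? ✓ → no.
iota: end t=565 <= t=24? ✗; start t=515 > t=210? ✓; end t=565 >= t=217? ✓ → no.
Result: none.

none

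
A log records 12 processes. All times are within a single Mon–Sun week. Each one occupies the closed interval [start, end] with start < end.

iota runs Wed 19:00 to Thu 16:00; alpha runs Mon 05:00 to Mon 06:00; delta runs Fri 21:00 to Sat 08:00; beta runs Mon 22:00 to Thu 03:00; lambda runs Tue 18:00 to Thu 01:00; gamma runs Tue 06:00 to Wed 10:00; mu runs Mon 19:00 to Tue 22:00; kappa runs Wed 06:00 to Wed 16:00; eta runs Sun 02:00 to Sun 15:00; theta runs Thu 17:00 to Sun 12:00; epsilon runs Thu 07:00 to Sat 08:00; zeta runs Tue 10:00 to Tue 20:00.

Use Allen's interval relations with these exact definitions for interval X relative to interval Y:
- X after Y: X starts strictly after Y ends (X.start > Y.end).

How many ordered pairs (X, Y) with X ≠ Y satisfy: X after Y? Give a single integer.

Checking all 132 ordered pairs for relation 'after'; matching pairs in alphabetical order:
(beta, alpha): beta after alpha ✓
(delta, alpha): delta after alpha ✓
(delta, beta): delta after beta ✓
(delta, gamma): delta after gamma ✓
(delta, iota): delta after iota ✓
(delta, kappa): delta after kappa ✓
(delta, lambda): delta after lambda ✓
(delta, mu): delta after mu ✓
(delta, zeta): delta after zeta ✓
(epsilon, alpha): epsilon after alpha ✓
(epsilon, beta): epsilon after beta ✓
(epsilon, gamma): epsilon after gamma ✓
(epsilon, kappa): epsilon after kappa ✓
(epsilon, lambda): epsilon after lambda ✓
(epsilon, mu): epsilon after mu ✓
(epsilon, zeta): epsilon after zeta ✓
(eta, alpha): eta after alpha ✓
(eta, beta): eta after beta ✓
(eta, delta): eta after delta ✓
(eta, epsilon): eta after epsilon ✓
(eta, gamma): eta after gamma ✓
(eta, iota): eta after iota ✓
(eta, kappa): eta after kappa ✓
(eta, lambda): eta after lambda ✓
... plus 22 further pairs not listed.
Count: 46.

46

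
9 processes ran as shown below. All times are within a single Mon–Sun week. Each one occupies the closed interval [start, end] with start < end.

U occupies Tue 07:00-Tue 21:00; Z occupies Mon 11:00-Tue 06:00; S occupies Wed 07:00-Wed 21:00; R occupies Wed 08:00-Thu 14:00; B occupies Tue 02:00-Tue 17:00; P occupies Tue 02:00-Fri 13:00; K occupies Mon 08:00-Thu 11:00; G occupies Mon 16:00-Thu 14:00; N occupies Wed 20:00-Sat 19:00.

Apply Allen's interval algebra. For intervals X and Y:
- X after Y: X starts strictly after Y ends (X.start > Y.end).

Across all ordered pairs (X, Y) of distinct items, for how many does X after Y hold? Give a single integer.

10

Checking all 72 ordered pairs for relation 'after'; matching pairs in alphabetical order:
(N, B): N after B ✓
(N, U): N after U ✓
(N, Z): N after Z ✓
(R, B): R after B ✓
(R, U): R after U ✓
(R, Z): R after Z ✓
(S, B): S after B ✓
(S, U): S after U ✓
(S, Z): S after Z ✓
(U, Z): U after Z ✓
Count: 10.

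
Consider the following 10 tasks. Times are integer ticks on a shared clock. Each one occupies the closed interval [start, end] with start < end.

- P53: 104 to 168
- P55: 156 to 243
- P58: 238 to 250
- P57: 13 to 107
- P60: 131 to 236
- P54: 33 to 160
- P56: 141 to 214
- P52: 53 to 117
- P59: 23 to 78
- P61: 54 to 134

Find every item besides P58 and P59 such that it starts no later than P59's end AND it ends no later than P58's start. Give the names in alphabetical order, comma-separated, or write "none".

Conditions: its start is no later than P59's end (X.start <= 78) AND its end is no later than P58's start (X.end <= 238).
P52: start 53 <= 78? ✓; end 117 <= 238? ✓ → yes.
P53: start 104 <= 78? ✗; end 168 <= 238? ✓ → no.
P54: start 33 <= 78? ✓; end 160 <= 238? ✓ → yes.
P55: start 156 <= 78? ✗; end 243 <= 238? ✗ → no.
P56: start 141 <= 78? ✗; end 214 <= 238? ✓ → no.
P57: start 13 <= 78? ✓; end 107 <= 238? ✓ → yes.
P60: start 131 <= 78? ✗; end 236 <= 238? ✓ → no.
P61: start 54 <= 78? ✓; end 134 <= 238? ✓ → yes.
Result: P52, P54, P57, P61.

P52, P54, P57, P61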